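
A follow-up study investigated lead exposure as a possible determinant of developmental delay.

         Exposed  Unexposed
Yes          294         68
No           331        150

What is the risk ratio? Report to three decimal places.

1.508

Reading the table with exposure as columns: a = 294 (Exposed, case), b = 331 (Exposed, non-case), c = 68 (Unexposed, case), d = 150.
Risk in exposed = 294/625 = 0.47040; risk in unexposed = 68/218 = 0.31193.
RR = 0.47040 / 0.31193 = 1.50805
The risk among the exposed is 1.51 times that among the unexposed.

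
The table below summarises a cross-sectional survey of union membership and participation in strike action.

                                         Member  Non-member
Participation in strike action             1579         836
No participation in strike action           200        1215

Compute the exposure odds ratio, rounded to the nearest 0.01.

Reading the table with exposure as columns: a = 1579 (Member, case), b = 200 (Member, non-case), c = 836 (Non-member, case), d = 1215.
OR = (a·d)/(b·c) = (1579 × 1215) / (200 × 836) = 1918485 / 167200 = 11.47419
The odds of participation in strike action are about 11.47 times as high in the member group.

11.47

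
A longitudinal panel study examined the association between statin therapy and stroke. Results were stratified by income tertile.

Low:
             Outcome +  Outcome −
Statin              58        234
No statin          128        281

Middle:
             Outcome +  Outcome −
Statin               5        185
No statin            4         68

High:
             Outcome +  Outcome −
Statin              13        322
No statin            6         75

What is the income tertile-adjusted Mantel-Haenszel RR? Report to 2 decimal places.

0.62

RR_MH = Σ(aᵢ·n₀ᵢ/nᵢ) / Σ(cᵢ·n₁ᵢ/nᵢ), with n₁ᵢ = aᵢ+bᵢ (exposed), n₀ᵢ = cᵢ+dᵢ (unexposed), nᵢ = n₁ᵢ+n₀ᵢ.
Stratum 1 (Low): n₁ = 292, n₀ = 409, n = 701; a·n₀/n = 58·409/701 = 33.8402; c·n₁/n = 128·292/701 = 53.3181
Stratum 2 (Middle): n₁ = 190, n₀ = 72, n = 262; a·n₀/n = 5·72/262 = 1.3740; c·n₁/n = 4·190/262 = 2.9008
Stratum 3 (High): n₁ = 335, n₀ = 81, n = 416; a·n₀/n = 13·81/416 = 2.5312; c·n₁/n = 6·335/416 = 4.8317
RR_MH = (33.8402 + 1.3740 + 2.5312) / (53.3181 + 2.9008 + 4.8317) = 37.7455 / 61.0506 = 0.61827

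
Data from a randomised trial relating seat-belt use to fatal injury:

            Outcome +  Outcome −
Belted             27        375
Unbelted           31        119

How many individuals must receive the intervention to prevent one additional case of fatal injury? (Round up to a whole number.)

Risk in treated group = 27/402 = 0.06716; risk in control = 31/150 = 0.20667.
Absolute risk reduction = 0.20667 − 0.06716 = 0.13950
NNT = 1 / ARR = 1 / 0.13950 = 7.168 → round up → 8

8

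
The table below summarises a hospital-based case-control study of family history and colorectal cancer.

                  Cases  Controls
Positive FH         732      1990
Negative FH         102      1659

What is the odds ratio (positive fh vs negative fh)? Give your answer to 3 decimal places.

5.983

Cells: a = 732, b = 1990, c = 102, d = 1659.
OR = (a·d)/(b·c) = (732 × 1659) / (1990 × 102) = 1214388 / 202980 = 5.98280
The odds of colorectal cancer are about 5.98 times as high in the positive fh group.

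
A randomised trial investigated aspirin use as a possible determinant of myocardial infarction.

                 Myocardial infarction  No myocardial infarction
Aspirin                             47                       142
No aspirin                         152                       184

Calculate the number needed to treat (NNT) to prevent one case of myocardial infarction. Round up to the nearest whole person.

5

Risk in treated group = 47/189 = 0.24868; risk in control = 152/336 = 0.45238.
Absolute risk reduction = 0.45238 − 0.24868 = 0.20370
NNT = 1 / ARR = 1 / 0.20370 = 4.909 → round up → 5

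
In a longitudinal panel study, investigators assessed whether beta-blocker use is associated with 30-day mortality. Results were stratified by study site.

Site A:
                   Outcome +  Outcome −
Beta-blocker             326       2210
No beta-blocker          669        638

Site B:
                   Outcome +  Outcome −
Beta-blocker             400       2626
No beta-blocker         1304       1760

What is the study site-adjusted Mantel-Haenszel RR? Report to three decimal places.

0.287

RR_MH = Σ(aᵢ·n₀ᵢ/nᵢ) / Σ(cᵢ·n₁ᵢ/nᵢ), with n₁ᵢ = aᵢ+bᵢ (exposed), n₀ᵢ = cᵢ+dᵢ (unexposed), nᵢ = n₁ᵢ+n₀ᵢ.
Stratum 1 (Site A): n₁ = 2536, n₀ = 1307, n = 3843; a·n₀/n = 326·1307/3843 = 110.8722; c·n₁/n = 669·2536/3843 = 441.4738
Stratum 2 (Site B): n₁ = 3026, n₀ = 3064, n = 6090; a·n₀/n = 400·3064/6090 = 201.2479; c·n₁/n = 1304·3026/6090 = 647.9317
RR_MH = (110.8722 + 201.2479) / (441.4738 + 647.9317) = 312.1202 / 1089.4055 = 0.28651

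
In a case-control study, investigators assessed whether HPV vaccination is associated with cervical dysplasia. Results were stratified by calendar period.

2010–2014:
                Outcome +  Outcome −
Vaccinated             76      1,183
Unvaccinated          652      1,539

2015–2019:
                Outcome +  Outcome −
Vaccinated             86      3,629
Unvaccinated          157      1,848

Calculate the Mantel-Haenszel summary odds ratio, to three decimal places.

0.191

OR_MH = Σ(aᵢdᵢ/nᵢ) / Σ(bᵢcᵢ/nᵢ), where nᵢ is the stratum total.
Stratum 1 (2010–2014): n = 3450; a·d/n = 76·1539/3450 = 33.9026; b·c/n = 1183·652/3450 = 223.5699
Stratum 2 (2015–2019): n = 5720; a·d/n = 86·1848/5720 = 27.7846; b·c/n = 3629·157/5720 = 99.6072
OR_MH = (33.9026 + 27.7846) / (223.5699 + 99.6072) = 61.6872 / 323.1770 = 0.19088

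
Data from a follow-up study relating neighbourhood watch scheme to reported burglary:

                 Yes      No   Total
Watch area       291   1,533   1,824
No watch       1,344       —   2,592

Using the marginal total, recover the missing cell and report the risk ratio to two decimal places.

The missing cell is in the unexposed row: 2592 − 1344 = 1248.
So a = 291, b = 1533, c = 1344, d = 1248.
RR = [a/(a+b)] / [c/(c+d)] = (291/1824) / (1344/2592) = 0.15954/0.51852 = 0.30768

0.31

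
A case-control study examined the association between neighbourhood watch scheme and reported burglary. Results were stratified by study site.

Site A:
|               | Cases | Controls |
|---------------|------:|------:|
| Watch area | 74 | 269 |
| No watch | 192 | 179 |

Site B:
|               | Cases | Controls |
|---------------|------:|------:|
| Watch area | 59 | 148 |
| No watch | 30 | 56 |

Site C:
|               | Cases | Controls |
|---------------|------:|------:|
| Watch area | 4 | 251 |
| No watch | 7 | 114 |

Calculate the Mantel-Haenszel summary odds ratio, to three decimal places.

OR_MH = Σ(aᵢdᵢ/nᵢ) / Σ(bᵢcᵢ/nᵢ), where nᵢ is the stratum total.
Stratum 1 (Site A): n = 714; a·d/n = 74·179/714 = 18.5518; b·c/n = 269·192/714 = 72.3361
Stratum 2 (Site B): n = 293; a·d/n = 59·56/293 = 11.2765; b·c/n = 148·30/293 = 15.1536
Stratum 3 (Site C): n = 376; a·d/n = 4·114/376 = 1.2128; b·c/n = 251·7/376 = 4.6729
OR_MH = (18.5518 + 11.2765 + 1.2128) / (72.3361 + 15.1536 + 4.6729) = 31.0410 / 92.1626 = 0.33681

0.337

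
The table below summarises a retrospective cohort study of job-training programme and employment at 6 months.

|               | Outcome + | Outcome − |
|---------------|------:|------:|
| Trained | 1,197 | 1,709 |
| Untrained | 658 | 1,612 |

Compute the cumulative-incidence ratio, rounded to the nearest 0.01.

Cells: a = 1197, b = 1709, c = 658, d = 1612.
Risk in exposed = 1197/2906 = 0.41191; risk in unexposed = 658/2270 = 0.28987.
RR = 0.41191 / 0.28987 = 1.42101
The risk among the exposed is 1.42 times that among the unexposed.

1.42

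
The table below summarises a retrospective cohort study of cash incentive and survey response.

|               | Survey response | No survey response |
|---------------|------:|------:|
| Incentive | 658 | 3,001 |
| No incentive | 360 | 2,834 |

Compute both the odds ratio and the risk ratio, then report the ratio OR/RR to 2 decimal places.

Cells: a = 658, b = 3001, c = 360, d = 2834.
OR = (658·2834)/(3001·360) = 1864772/1080360 = 1.72607
Risk in exposed = 658/3659 = 0.17983; risk in unexposed = 360/3194 = 0.11271; RR = 1.59550
OR/RR = 1.72607 / 1.59550 = 1.08184
The outcome is not rare, so the OR lies further from 1 than the RR.

1.08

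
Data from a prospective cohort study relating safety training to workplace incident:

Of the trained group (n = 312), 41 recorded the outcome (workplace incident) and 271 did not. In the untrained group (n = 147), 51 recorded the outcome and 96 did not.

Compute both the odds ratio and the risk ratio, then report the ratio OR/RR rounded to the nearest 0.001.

From the description: a = 41, b = 271, c = 51, d = 96.
OR = (41·96)/(271·51) = 3936/13821 = 0.28478
Risk in exposed = 41/312 = 0.13141; risk in unexposed = 51/147 = 0.34694; RR = 0.37877
OR/RR = 0.28478 / 0.37877 = 0.75186
The outcome is not rare, so the OR lies further from 1 than the RR.

0.752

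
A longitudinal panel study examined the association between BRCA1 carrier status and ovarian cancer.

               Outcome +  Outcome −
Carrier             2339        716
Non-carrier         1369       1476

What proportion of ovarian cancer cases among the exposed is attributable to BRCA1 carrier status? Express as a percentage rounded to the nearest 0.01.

37.15

Cells: a = 2339, b = 716, c = 1369, d = 1476.
Risk in exposed = 2339/3055 = 0.76563; risk in unexposed = 1369/2845 = 0.48120.
RR = 0.76563/0.48120 = 1.59110
AR% = (RR − 1)/RR × 100 = (1.59110 − 1)/1.59110 × 100 = 37.1505%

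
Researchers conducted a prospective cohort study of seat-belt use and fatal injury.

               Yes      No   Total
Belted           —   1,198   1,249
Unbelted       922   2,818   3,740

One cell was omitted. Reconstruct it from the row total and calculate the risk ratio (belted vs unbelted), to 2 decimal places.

The missing cell is in the exposed row: 1249 − 1198 = 51.
So a = 51, b = 1198, c = 922, d = 2818.
RR = [a/(a+b)] / [c/(c+d)] = (51/1249) / (922/3740) = 0.04083/0.24652 = 0.16563

0.17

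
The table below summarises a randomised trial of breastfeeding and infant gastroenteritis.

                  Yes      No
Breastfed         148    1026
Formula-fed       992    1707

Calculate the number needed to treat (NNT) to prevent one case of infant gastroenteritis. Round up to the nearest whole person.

Risk in treated group = 148/1174 = 0.12606; risk in control = 992/2699 = 0.36754.
Absolute risk reduction = 0.36754 − 0.12606 = 0.24148
NNT = 1 / ARR = 1 / 0.24148 = 4.141 → round up → 5

5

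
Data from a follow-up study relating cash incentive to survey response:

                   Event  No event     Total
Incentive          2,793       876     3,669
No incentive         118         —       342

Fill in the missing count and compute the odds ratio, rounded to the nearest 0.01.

6.05

The missing cell is in the unexposed row: 342 − 118 = 224.
So a = 2793, b = 876, c = 118, d = 224.
OR = (a·d)/(b·c) = (2793 × 224) / (876 × 118) = 625632 / 103368 = 6.05247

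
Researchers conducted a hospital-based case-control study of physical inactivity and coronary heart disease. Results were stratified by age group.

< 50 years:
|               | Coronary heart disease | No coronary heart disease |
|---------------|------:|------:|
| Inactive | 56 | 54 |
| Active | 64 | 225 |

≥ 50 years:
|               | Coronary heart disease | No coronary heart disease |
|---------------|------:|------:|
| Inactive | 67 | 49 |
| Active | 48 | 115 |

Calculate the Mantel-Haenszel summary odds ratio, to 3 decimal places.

OR_MH = Σ(aᵢdᵢ/nᵢ) / Σ(bᵢcᵢ/nᵢ), where nᵢ is the stratum total.
Stratum 1 (< 50 years): n = 399; a·d/n = 56·225/399 = 31.5789; b·c/n = 54·64/399 = 8.6617
Stratum 2 (≥ 50 years): n = 279; a·d/n = 67·115/279 = 27.6165; b·c/n = 49·48/279 = 8.4301
OR_MH = (31.5789 + 27.6165) / (8.6617 + 8.4301) = 59.1954 / 17.0918 = 3.46339

3.463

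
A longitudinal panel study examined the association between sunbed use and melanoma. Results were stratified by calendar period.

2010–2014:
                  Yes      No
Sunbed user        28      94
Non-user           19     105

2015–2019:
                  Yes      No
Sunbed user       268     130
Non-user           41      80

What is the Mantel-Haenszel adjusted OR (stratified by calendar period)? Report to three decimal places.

OR_MH = Σ(aᵢdᵢ/nᵢ) / Σ(bᵢcᵢ/nᵢ), where nᵢ is the stratum total.
Stratum 1 (2010–2014): n = 246; a·d/n = 28·105/246 = 11.9512; b·c/n = 94·19/246 = 7.2602
Stratum 2 (2015–2019): n = 519; a·d/n = 268·80/519 = 41.3102; b·c/n = 130·41/519 = 10.2697
OR_MH = (11.9512 + 41.3102) / (7.2602 + 10.2697) = 53.2614 / 17.5299 = 3.03832

3.038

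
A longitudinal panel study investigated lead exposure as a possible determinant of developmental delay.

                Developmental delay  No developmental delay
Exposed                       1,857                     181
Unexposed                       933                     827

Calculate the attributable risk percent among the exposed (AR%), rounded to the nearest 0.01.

Cells: a = 1857, b = 181, c = 933, d = 827.
Risk in exposed = 1857/2038 = 0.91119; risk in unexposed = 933/1760 = 0.53011.
RR = 0.91119/0.53011 = 1.71885
AR% = (RR − 1)/RR × 100 = (1.71885 − 1)/1.71885 × 100 = 41.8217%

41.82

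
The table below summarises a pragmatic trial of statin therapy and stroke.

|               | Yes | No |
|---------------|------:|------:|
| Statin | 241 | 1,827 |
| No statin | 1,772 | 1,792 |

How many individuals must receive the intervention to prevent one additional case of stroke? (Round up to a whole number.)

Risk in treated group = 241/2068 = 0.11654; risk in control = 1772/3564 = 0.49719.
Absolute risk reduction = 0.49719 − 0.11654 = 0.38066
NNT = 1 / ARR = 1 / 0.38066 = 2.627 → round up → 3

3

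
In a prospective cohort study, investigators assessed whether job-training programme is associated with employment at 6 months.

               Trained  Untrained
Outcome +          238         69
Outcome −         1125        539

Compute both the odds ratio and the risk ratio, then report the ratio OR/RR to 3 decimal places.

Reading the table with exposure as columns: a = 238 (Trained, case), b = 1125 (Trained, non-case), c = 69 (Untrained, case), d = 539.
OR = (238·539)/(1125·69) = 128282/77625 = 1.65259
Risk in exposed = 238/1363 = 0.17461; risk in unexposed = 69/608 = 0.11349; RR = 1.53863
OR/RR = 1.65259 / 1.53863 = 1.07406
The outcome is not rare, so the OR lies further from 1 than the RR.

1.074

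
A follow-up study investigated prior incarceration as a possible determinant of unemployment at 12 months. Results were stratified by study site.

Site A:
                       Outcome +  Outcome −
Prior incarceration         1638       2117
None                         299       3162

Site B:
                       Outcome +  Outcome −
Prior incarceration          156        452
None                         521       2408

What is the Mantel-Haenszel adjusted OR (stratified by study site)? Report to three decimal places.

OR_MH = Σ(aᵢdᵢ/nᵢ) / Σ(bᵢcᵢ/nᵢ), where nᵢ is the stratum total.
Stratum 1 (Site A): n = 7216; a·d/n = 1638·3162/7216 = 717.7600; b·c/n = 2117·299/7216 = 87.7194
Stratum 2 (Site B): n = 3537; a·d/n = 156·2408/3537 = 106.2053; b·c/n = 452·521/3537 = 66.5796
OR_MH = (717.7600 + 106.2053) / (87.7194 + 66.5796) = 823.9652 / 154.2990 = 5.34006

5.340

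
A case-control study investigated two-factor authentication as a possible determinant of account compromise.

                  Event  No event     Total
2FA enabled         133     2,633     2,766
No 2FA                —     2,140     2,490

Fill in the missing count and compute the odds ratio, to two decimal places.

0.31

The missing cell is in the unexposed row: 2490 − 2140 = 350.
So a = 133, b = 2633, c = 350, d = 2140.
OR = (a·d)/(b·c) = (133 × 2140) / (2633 × 350) = 284620 / 921550 = 0.30885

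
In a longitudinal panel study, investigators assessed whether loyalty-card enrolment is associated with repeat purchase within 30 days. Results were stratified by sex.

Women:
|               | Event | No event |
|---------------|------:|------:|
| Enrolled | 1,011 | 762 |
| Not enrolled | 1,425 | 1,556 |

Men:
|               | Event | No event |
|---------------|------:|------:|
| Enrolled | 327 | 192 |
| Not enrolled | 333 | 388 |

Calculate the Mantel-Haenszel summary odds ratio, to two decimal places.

1.55

OR_MH = Σ(aᵢdᵢ/nᵢ) / Σ(bᵢcᵢ/nᵢ), where nᵢ is the stratum total.
Stratum 1 (Women): n = 4754; a·d/n = 1011·1556/4754 = 330.9037; b·c/n = 762·1425/4754 = 228.4077
Stratum 2 (Men): n = 1240; a·d/n = 327·388/1240 = 102.3194; b·c/n = 192·333/1240 = 51.5613
OR_MH = (330.9037 + 102.3194) / (228.4077 + 51.5613) = 433.2230 / 279.9689 = 1.54740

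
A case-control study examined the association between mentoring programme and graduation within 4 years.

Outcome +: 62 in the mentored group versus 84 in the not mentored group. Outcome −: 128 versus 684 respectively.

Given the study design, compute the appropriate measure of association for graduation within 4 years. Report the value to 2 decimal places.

3.94

From the description: a = 62, b = 128, c = 84, d = 684.
This is a case-control study: participants were sampled on outcome status, so risks in the source population cannot be estimated directly — relative risk is not valid here. The odds ratio is the appropriate measure.
OR = (a·d)/(b·c) = (62 × 684) / (128 × 84) = 42408 / 10752 = 3.94420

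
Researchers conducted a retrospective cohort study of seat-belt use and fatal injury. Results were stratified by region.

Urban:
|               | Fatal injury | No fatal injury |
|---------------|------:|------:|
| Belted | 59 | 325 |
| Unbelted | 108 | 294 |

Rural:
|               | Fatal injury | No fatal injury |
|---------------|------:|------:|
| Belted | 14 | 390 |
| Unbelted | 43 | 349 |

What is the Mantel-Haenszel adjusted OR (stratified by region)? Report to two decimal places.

0.43

OR_MH = Σ(aᵢdᵢ/nᵢ) / Σ(bᵢcᵢ/nᵢ), where nᵢ is the stratum total.
Stratum 1 (Urban): n = 786; a·d/n = 59·294/786 = 22.0687; b·c/n = 325·108/786 = 44.6565
Stratum 2 (Rural): n = 796; a·d/n = 14·349/796 = 6.1382; b·c/n = 390·43/796 = 21.0678
OR_MH = (22.0687 + 6.1382) / (44.6565 + 21.0678) = 28.2069 / 65.7243 = 0.42917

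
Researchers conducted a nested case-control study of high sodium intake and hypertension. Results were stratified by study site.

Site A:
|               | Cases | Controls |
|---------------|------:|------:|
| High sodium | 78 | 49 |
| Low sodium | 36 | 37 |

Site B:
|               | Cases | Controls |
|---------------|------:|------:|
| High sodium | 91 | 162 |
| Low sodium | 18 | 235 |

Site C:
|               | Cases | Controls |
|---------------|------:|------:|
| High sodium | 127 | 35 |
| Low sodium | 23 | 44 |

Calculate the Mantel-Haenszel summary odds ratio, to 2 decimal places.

OR_MH = Σ(aᵢdᵢ/nᵢ) / Σ(bᵢcᵢ/nᵢ), where nᵢ is the stratum total.
Stratum 1 (Site A): n = 200; a·d/n = 78·37/200 = 14.4300; b·c/n = 49·36/200 = 8.8200
Stratum 2 (Site B): n = 506; a·d/n = 91·235/506 = 42.2628; b·c/n = 162·18/506 = 5.7628
Stratum 3 (Site C): n = 229; a·d/n = 127·44/229 = 24.4017; b·c/n = 35·23/229 = 3.5153
OR_MH = (14.4300 + 42.2628 + 24.4017) / (8.8200 + 5.7628 + 3.5153) = 81.0946 / 18.0981 = 4.48083

4.48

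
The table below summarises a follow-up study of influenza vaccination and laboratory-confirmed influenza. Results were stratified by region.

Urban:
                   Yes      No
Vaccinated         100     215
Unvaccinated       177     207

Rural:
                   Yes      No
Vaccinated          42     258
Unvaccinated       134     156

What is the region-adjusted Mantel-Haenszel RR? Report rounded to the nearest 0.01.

0.51

RR_MH = Σ(aᵢ·n₀ᵢ/nᵢ) / Σ(cᵢ·n₁ᵢ/nᵢ), with n₁ᵢ = aᵢ+bᵢ (exposed), n₀ᵢ = cᵢ+dᵢ (unexposed), nᵢ = n₁ᵢ+n₀ᵢ.
Stratum 1 (Urban): n₁ = 315, n₀ = 384, n = 699; a·n₀/n = 100·384/699 = 54.9356; c·n₁/n = 177·315/699 = 79.7639
Stratum 2 (Rural): n₁ = 300, n₀ = 290, n = 590; a·n₀/n = 42·290/590 = 20.6441; c·n₁/n = 134·300/590 = 68.1356
RR_MH = (54.9356 + 20.6441) / (79.7639 + 68.1356) = 75.5797 / 147.8995 = 0.51102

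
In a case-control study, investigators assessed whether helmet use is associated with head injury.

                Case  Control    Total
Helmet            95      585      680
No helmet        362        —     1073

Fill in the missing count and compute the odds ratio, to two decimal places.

0.32

The missing cell is in the unexposed row: 1073 − 362 = 711.
So a = 95, b = 585, c = 362, d = 711.
OR = (a·d)/(b·c) = (95 × 711) / (585 × 362) = 67545 / 211770 = 0.31895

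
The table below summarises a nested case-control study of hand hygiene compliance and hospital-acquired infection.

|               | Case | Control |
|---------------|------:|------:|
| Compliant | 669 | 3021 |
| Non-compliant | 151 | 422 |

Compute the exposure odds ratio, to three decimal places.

Cells: a = 669, b = 3021, c = 151, d = 422.
OR = (a·d)/(b·c) = (669 × 422) / (3021 × 151) = 282318 / 456171 = 0.61889
Exposure is associated with lower odds of hospital-acquired infection (OR = 0.62 < 1).

0.619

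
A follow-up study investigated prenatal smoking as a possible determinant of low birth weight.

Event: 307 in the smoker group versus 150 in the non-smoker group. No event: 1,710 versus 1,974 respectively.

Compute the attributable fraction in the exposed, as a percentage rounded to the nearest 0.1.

From the description: a = 307, b = 1710, c = 150, d = 1974.
Risk in exposed = 307/2017 = 0.15221; risk in unexposed = 150/2124 = 0.07062.
RR = 0.15221/0.07062 = 2.15524
AR% = (RR − 1)/RR × 100 = (2.15524 − 1)/2.15524 × 100 = 53.6015%

53.6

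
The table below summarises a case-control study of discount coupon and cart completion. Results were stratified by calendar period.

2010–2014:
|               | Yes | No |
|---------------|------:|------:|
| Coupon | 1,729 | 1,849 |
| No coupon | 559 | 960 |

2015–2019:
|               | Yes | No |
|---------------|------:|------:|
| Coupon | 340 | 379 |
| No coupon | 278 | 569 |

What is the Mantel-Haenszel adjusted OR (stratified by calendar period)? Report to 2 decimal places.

OR_MH = Σ(aᵢdᵢ/nᵢ) / Σ(bᵢcᵢ/nᵢ), where nᵢ is the stratum total.
Stratum 1 (2010–2014): n = 5097; a·d/n = 1729·960/5097 = 325.6504; b·c/n = 1849·559/5097 = 202.7842
Stratum 2 (2015–2019): n = 1566; a·d/n = 340·569/1566 = 123.5377; b·c/n = 379·278/1566 = 67.2810
OR_MH = (325.6504 + 123.5377) / (202.7842 + 67.2810) = 449.1881 / 270.0652 = 1.66326

1.66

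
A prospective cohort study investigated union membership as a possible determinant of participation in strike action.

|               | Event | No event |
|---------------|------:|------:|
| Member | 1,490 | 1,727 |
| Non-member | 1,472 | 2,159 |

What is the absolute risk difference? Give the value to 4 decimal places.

Cells: a = 1490, b = 1727, c = 1472, d = 2159.
Risk in exposed = 1490/3217 = 0.463164; risk in unexposed = 1472/3631 = 0.405398.
Risk difference = 0.463164 − 0.405398 = 0.057766

0.0578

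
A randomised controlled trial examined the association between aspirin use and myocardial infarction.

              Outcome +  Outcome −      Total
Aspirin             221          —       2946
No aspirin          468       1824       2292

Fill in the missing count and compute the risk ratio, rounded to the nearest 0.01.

0.37

The missing cell is in the exposed row: 2946 − 221 = 2725.
So a = 221, b = 2725, c = 468, d = 1824.
RR = [a/(a+b)] / [c/(c+d)] = (221/2946) / (468/2292) = 0.07502/0.20419 = 0.36739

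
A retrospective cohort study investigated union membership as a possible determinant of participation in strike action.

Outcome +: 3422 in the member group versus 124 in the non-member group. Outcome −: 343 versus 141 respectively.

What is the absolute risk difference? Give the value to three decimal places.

0.441

From the description: a = 3422, b = 343, c = 124, d = 141.
Risk in exposed = 3422/3765 = 0.908898; risk in unexposed = 124/265 = 0.467925.
Risk difference = 0.908898 − 0.467925 = 0.440973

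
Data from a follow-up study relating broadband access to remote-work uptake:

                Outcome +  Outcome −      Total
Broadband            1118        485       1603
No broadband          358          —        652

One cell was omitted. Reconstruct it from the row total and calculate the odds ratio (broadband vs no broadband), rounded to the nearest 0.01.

1.89

The missing cell is in the unexposed row: 652 − 358 = 294.
So a = 1118, b = 485, c = 358, d = 294.
OR = (a·d)/(b·c) = (1118 × 294) / (485 × 358) = 328692 / 173630 = 1.89306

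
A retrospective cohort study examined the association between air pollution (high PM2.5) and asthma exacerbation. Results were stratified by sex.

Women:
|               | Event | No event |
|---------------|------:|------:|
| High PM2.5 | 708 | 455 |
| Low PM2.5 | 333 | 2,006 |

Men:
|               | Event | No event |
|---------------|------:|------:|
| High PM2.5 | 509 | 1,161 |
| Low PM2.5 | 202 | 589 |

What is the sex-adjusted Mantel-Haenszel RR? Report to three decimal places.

2.570

RR_MH = Σ(aᵢ·n₀ᵢ/nᵢ) / Σ(cᵢ·n₁ᵢ/nᵢ), with n₁ᵢ = aᵢ+bᵢ (exposed), n₀ᵢ = cᵢ+dᵢ (unexposed), nᵢ = n₁ᵢ+n₀ᵢ.
Stratum 1 (Women): n₁ = 1163, n₀ = 2339, n = 3502; a·n₀/n = 708·2339/3502 = 472.8761; c·n₁/n = 333·1163/3502 = 110.5879
Stratum 2 (Men): n₁ = 1670, n₀ = 791, n = 2461; a·n₀/n = 509·791/2461 = 163.5998; c·n₁/n = 202·1670/2461 = 137.0744
RR_MH = (472.8761 + 163.5998) / (110.5879 + 137.0744) = 636.4758 / 247.6623 = 2.56993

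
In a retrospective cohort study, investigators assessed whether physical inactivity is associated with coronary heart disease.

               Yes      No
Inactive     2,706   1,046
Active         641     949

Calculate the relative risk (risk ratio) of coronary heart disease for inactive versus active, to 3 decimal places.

Cells: a = 2706, b = 1046, c = 641, d = 949.
Risk in exposed = 2706/3752 = 0.72122; risk in unexposed = 641/1590 = 0.40314.
RR = 0.72122 / 0.40314 = 1.78897
The risk among the exposed is 1.79 times that among the unexposed.

1.789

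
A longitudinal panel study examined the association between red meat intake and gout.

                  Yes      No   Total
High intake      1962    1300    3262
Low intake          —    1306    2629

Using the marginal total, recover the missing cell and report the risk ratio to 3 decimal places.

1.195

The missing cell is in the unexposed row: 2629 − 1306 = 1323.
So a = 1962, b = 1300, c = 1323, d = 1306.
RR = [a/(a+b)] / [c/(c+d)] = (1962/3262) / (1323/2629) = 0.60147/0.50323 = 1.19521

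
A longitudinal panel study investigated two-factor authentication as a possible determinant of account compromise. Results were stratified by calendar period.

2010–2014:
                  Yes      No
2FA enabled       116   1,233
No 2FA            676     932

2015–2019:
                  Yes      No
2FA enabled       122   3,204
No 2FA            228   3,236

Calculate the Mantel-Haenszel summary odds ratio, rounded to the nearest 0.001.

OR_MH = Σ(aᵢdᵢ/nᵢ) / Σ(bᵢcᵢ/nᵢ), where nᵢ is the stratum total.
Stratum 1 (2010–2014): n = 2957; a·d/n = 116·932/2957 = 36.5614; b·c/n = 1233·676/2957 = 281.8762
Stratum 2 (2015–2019): n = 6790; a·d/n = 122·3236/6790 = 58.1432; b·c/n = 3204·228/6790 = 107.5865
OR_MH = (36.5614 + 58.1432) / (281.8762 + 107.5865) = 94.7045 / 389.4627 = 0.24317

0.243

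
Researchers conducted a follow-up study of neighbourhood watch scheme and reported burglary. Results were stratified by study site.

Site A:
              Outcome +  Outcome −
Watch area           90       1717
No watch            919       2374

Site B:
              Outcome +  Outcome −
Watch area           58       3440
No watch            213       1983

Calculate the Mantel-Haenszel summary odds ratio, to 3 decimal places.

OR_MH = Σ(aᵢdᵢ/nᵢ) / Σ(bᵢcᵢ/nᵢ), where nᵢ is the stratum total.
Stratum 1 (Site A): n = 5100; a·d/n = 90·2374/5100 = 41.8941; b·c/n = 1717·919/5100 = 309.3967
Stratum 2 (Site B): n = 5694; a·d/n = 58·1983/5694 = 20.1992; b·c/n = 3440·213/5694 = 128.6828
OR_MH = (41.8941 + 20.1992) / (309.3967 + 128.6828) = 62.0933 / 438.0795 = 0.14174

0.142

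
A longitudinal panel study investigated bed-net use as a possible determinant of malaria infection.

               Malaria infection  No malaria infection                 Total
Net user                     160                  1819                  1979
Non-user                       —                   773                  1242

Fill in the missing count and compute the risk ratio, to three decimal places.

0.214

The missing cell is in the unexposed row: 1242 − 773 = 469.
So a = 160, b = 1819, c = 469, d = 773.
RR = [a/(a+b)] / [c/(c+d)] = (160/1979) / (469/1242) = 0.08085/0.37762 = 0.21410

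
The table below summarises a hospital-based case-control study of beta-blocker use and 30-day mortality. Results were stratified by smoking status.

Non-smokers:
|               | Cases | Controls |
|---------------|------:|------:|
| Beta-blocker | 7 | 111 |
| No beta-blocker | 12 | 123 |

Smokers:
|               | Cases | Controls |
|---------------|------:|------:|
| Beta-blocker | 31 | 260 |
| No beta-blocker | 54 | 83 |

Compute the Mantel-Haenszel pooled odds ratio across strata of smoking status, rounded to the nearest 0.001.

OR_MH = Σ(aᵢdᵢ/nᵢ) / Σ(bᵢcᵢ/nᵢ), where nᵢ is the stratum total.
Stratum 1 (Non-smokers): n = 253; a·d/n = 7·123/253 = 3.4032; b·c/n = 111·12/253 = 5.2648
Stratum 2 (Smokers): n = 428; a·d/n = 31·83/428 = 6.0117; b·c/n = 260·54/428 = 32.8037
OR_MH = (3.4032 + 6.0117) / (5.2648 + 32.8037) = 9.4148 / 38.0686 = 0.24731

0.247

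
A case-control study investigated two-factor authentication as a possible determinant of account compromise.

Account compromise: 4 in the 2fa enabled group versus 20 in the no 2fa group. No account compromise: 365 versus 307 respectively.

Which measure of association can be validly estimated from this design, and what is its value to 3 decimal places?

0.168

From the description: a = 4, b = 365, c = 20, d = 307.
This is a case-control study: participants were sampled on outcome status, so risks in the source population cannot be estimated directly — relative risk is not valid here. The odds ratio is the appropriate measure.
OR = (a·d)/(b·c) = (4 × 307) / (365 × 20) = 1228 / 7300 = 0.16822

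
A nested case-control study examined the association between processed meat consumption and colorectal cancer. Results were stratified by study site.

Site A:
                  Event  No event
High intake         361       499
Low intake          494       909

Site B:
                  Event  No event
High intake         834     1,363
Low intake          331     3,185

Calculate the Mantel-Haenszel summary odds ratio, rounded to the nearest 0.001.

OR_MH = Σ(aᵢdᵢ/nᵢ) / Σ(bᵢcᵢ/nᵢ), where nᵢ is the stratum total.
Stratum 1 (Site A): n = 2263; a·d/n = 361·909/2263 = 145.0062; b·c/n = 499·494/2263 = 108.9289
Stratum 2 (Site B): n = 5713; a·d/n = 834·3185/5713 = 464.9554; b·c/n = 1363·331/5713 = 78.9695
OR_MH = (145.0062 + 464.9554) / (108.9289 + 78.9695) = 609.9616 / 187.8984 = 3.24623

3.246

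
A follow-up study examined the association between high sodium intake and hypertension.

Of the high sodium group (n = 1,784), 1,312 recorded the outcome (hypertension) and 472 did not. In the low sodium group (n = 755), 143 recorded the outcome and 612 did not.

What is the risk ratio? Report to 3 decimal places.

From the description: a = 1312, b = 472, c = 143, d = 612.
Risk in exposed = 1312/1784 = 0.73543; risk in unexposed = 143/755 = 0.18940.
RR = 0.73543 / 0.18940 = 3.88284
The risk among the exposed is 3.88 times that among the unexposed.

3.883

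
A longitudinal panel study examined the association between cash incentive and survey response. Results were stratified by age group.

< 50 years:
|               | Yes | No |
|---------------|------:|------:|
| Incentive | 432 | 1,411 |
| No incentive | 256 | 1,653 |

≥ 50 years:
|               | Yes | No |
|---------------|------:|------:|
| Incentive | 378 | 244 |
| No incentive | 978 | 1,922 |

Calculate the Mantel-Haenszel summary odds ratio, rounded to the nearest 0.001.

2.418

OR_MH = Σ(aᵢdᵢ/nᵢ) / Σ(bᵢcᵢ/nᵢ), where nᵢ is the stratum total.
Stratum 1 (< 50 years): n = 3752; a·d/n = 432·1653/3752 = 190.3241; b·c/n = 1411·256/3752 = 96.2729
Stratum 2 (≥ 50 years): n = 3522; a·d/n = 378·1922/3522 = 206.2794; b·c/n = 244·978/3522 = 67.7547
OR_MH = (190.3241 + 206.2794) / (96.2729 + 67.7547) = 396.6035 / 164.0276 = 2.41791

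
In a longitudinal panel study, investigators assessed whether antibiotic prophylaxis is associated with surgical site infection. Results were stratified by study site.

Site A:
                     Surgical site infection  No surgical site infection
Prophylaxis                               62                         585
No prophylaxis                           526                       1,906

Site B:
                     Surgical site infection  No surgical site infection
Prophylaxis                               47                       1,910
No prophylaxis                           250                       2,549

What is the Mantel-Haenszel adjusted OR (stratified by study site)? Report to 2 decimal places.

OR_MH = Σ(aᵢdᵢ/nᵢ) / Σ(bᵢcᵢ/nᵢ), where nᵢ is the stratum total.
Stratum 1 (Site A): n = 3079; a·d/n = 62·1906/3079 = 38.3800; b·c/n = 585·526/3079 = 99.9383
Stratum 2 (Site B): n = 4756; a·d/n = 47·2549/4756 = 25.1899; b·c/n = 1910·250/4756 = 100.3995
OR_MH = (38.3800 + 25.1899) / (99.9383 + 100.3995) = 63.5699 / 200.3378 = 0.31731

0.32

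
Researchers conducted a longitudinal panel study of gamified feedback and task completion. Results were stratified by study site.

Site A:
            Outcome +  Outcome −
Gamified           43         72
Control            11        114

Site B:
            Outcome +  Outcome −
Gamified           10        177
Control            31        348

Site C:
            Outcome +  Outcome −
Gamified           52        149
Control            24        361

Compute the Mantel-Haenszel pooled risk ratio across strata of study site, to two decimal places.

RR_MH = Σ(aᵢ·n₀ᵢ/nᵢ) / Σ(cᵢ·n₁ᵢ/nᵢ), with n₁ᵢ = aᵢ+bᵢ (exposed), n₀ᵢ = cᵢ+dᵢ (unexposed), nᵢ = n₁ᵢ+n₀ᵢ.
Stratum 1 (Site A): n₁ = 115, n₀ = 125, n = 240; a·n₀/n = 43·125/240 = 22.3958; c·n₁/n = 11·115/240 = 5.2708
Stratum 2 (Site B): n₁ = 187, n₀ = 379, n = 566; a·n₀/n = 10·379/566 = 6.6961; c·n₁/n = 31·187/566 = 10.2420
Stratum 3 (Site C): n₁ = 201, n₀ = 385, n = 586; a·n₀/n = 52·385/586 = 34.1638; c·n₁/n = 24·201/586 = 8.2321
RR_MH = (22.3958 + 6.6961 + 34.1638) / (5.2708 + 10.2420 + 8.2321) = 63.2558 / 23.7450 = 2.66397

2.66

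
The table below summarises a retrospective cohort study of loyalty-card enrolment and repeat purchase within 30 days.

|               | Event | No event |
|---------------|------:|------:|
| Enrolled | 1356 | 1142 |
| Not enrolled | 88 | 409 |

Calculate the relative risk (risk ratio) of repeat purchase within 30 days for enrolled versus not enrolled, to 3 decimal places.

3.066

Cells: a = 1356, b = 1142, c = 88, d = 409.
Risk in exposed = 1356/2498 = 0.54283; risk in unexposed = 88/497 = 0.17706.
RR = 0.54283 / 0.17706 = 3.06578
The risk among the exposed is 3.07 times that among the unexposed.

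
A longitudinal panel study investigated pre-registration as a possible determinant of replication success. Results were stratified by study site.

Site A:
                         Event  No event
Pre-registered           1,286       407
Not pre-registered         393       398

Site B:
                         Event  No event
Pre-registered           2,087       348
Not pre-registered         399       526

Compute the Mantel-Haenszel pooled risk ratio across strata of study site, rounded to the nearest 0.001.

RR_MH = Σ(aᵢ·n₀ᵢ/nᵢ) / Σ(cᵢ·n₁ᵢ/nᵢ), with n₁ᵢ = aᵢ+bᵢ (exposed), n₀ᵢ = cᵢ+dᵢ (unexposed), nᵢ = n₁ᵢ+n₀ᵢ.
Stratum 1 (Site A): n₁ = 1693, n₀ = 791, n = 2484; a·n₀/n = 1286·791/2484 = 409.5113; c·n₁/n = 393·1693/2484 = 267.8539
Stratum 2 (Site B): n₁ = 2435, n₀ = 925, n = 3360; a·n₀/n = 2087·925/3360 = 574.5461; c·n₁/n = 399·2435/3360 = 289.1562
RR_MH = (409.5113 + 574.5461) / (267.8539 + 289.1562) = 984.0574 / 557.0101 = 1.76668

1.767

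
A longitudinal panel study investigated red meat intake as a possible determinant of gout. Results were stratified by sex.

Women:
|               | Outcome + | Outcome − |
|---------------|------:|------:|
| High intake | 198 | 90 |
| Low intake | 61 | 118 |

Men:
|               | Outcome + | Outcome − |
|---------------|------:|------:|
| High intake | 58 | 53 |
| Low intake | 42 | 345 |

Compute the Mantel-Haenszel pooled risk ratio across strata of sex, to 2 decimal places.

2.57

RR_MH = Σ(aᵢ·n₀ᵢ/nᵢ) / Σ(cᵢ·n₁ᵢ/nᵢ), with n₁ᵢ = aᵢ+bᵢ (exposed), n₀ᵢ = cᵢ+dᵢ (unexposed), nᵢ = n₁ᵢ+n₀ᵢ.
Stratum 1 (Women): n₁ = 288, n₀ = 179, n = 467; a·n₀/n = 198·179/467 = 75.8929; c·n₁/n = 61·288/467 = 37.6188
Stratum 2 (Men): n₁ = 111, n₀ = 387, n = 498; a·n₀/n = 58·387/498 = 45.0723; c·n₁/n = 42·111/498 = 9.3614
RR_MH = (75.8929 + 45.0723) / (37.6188 + 9.3614) = 120.9652 / 46.9803 = 2.57481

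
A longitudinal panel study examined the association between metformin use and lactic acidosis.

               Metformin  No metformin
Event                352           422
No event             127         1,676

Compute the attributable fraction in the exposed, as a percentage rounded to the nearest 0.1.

72.6

Reading the table with exposure as columns: a = 352 (Metformin, case), b = 127 (Metformin, non-case), c = 422 (No metformin, case), d = 1676.
Risk in exposed = 352/479 = 0.73486; risk in unexposed = 422/2098 = 0.20114.
RR = 0.73486/0.20114 = 3.65342
AR% = (RR − 1)/RR × 100 = (3.65342 − 1)/3.65342 × 100 = 72.6284%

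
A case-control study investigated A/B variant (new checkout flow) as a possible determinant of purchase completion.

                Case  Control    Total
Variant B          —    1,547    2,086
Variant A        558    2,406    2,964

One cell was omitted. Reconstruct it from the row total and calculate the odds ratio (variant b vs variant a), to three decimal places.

The missing cell is in the exposed row: 2086 − 1547 = 539.
So a = 539, b = 1547, c = 558, d = 2406.
OR = (a·d)/(b·c) = (539 × 2406) / (1547 × 558) = 1296834 / 863226 = 1.50231

1.502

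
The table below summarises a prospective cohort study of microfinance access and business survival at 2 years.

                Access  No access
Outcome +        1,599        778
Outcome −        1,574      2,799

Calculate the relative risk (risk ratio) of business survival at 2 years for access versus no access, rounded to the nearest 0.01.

Reading the table with exposure as columns: a = 1599 (Access, case), b = 1574 (Access, non-case), c = 778 (No access, case), d = 2799.
Risk in exposed = 1599/3173 = 0.50394; risk in unexposed = 778/3577 = 0.21750.
RR = 0.50394 / 0.21750 = 2.31696
The risk among the exposed is 2.32 times that among the unexposed.

2.32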